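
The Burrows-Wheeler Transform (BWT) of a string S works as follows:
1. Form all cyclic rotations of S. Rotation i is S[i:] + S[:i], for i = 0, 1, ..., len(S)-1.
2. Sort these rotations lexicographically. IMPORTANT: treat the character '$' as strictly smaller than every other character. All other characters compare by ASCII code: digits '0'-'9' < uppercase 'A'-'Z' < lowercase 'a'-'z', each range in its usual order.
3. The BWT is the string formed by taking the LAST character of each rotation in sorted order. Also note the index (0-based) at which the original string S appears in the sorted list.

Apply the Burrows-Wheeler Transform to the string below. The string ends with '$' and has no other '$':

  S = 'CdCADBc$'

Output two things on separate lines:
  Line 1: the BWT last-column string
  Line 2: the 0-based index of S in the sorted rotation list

All 8 rotations (rotation i = S[i:]+S[:i]):
  rot[0] = CdCADBc$
  rot[1] = dCADBc$C
  rot[2] = CADBc$Cd
  rot[3] = ADBc$CdC
  rot[4] = DBc$CdCA
  rot[5] = Bc$CdCAD
  rot[6] = c$CdCADB
  rot[7] = $CdCADBc
Sorted (with $ < everything):
  sorted[0] = $CdCADBc  (last char: 'c')
  sorted[1] = ADBc$CdC  (last char: 'C')
  sorted[2] = Bc$CdCAD  (last char: 'D')
  sorted[3] = CADBc$Cd  (last char: 'd')
  sorted[4] = CdCADBc$  (last char: '$')
  sorted[5] = DBc$CdCA  (last char: 'A')
  sorted[6] = c$CdCADB  (last char: 'B')
  sorted[7] = dCADBc$C  (last char: 'C')
Last column: cCDd$ABC
Original string S is at sorted index 4

Answer: cCDd$ABC
4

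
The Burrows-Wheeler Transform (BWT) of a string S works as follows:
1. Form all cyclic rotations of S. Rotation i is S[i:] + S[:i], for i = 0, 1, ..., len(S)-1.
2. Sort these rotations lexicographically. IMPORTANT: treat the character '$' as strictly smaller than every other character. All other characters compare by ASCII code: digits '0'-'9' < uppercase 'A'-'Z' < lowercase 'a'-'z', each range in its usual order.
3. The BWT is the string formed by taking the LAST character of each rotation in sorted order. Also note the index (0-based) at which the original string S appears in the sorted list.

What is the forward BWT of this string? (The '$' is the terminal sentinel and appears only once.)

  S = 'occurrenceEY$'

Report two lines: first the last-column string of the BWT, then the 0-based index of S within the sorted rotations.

All 13 rotations (rotation i = S[i:]+S[:i]):
  rot[0] = occurrenceEY$
  rot[1] = ccurrenceEY$o
  rot[2] = currenceEY$oc
  rot[3] = urrenceEY$occ
  rot[4] = rrenceEY$occu
  rot[5] = renceEY$occur
  rot[6] = enceEY$occurr
  rot[7] = nceEY$occurre
  rot[8] = ceEY$occurren
  rot[9] = eEY$occurrenc
  rot[10] = EY$occurrence
  rot[11] = Y$occurrenceE
  rot[12] = $occurrenceEY
Sorted (with $ < everything):
  sorted[0] = $occurrenceEY  (last char: 'Y')
  sorted[1] = EY$occurrence  (last char: 'e')
  sorted[2] = Y$occurrenceE  (last char: 'E')
  sorted[3] = ccurrenceEY$o  (last char: 'o')
  sorted[4] = ceEY$occurren  (last char: 'n')
  sorted[5] = currenceEY$oc  (last char: 'c')
  sorted[6] = eEY$occurrenc  (last char: 'c')
  sorted[7] = enceEY$occurr  (last char: 'r')
  sorted[8] = nceEY$occurre  (last char: 'e')
  sorted[9] = occurrenceEY$  (last char: '$')
  sorted[10] = renceEY$occur  (last char: 'r')
  sorted[11] = rrenceEY$occu  (last char: 'u')
  sorted[12] = urrenceEY$occ  (last char: 'c')
Last column: YeEonccre$ruc
Original string S is at sorted index 9

Answer: YeEonccre$ruc
9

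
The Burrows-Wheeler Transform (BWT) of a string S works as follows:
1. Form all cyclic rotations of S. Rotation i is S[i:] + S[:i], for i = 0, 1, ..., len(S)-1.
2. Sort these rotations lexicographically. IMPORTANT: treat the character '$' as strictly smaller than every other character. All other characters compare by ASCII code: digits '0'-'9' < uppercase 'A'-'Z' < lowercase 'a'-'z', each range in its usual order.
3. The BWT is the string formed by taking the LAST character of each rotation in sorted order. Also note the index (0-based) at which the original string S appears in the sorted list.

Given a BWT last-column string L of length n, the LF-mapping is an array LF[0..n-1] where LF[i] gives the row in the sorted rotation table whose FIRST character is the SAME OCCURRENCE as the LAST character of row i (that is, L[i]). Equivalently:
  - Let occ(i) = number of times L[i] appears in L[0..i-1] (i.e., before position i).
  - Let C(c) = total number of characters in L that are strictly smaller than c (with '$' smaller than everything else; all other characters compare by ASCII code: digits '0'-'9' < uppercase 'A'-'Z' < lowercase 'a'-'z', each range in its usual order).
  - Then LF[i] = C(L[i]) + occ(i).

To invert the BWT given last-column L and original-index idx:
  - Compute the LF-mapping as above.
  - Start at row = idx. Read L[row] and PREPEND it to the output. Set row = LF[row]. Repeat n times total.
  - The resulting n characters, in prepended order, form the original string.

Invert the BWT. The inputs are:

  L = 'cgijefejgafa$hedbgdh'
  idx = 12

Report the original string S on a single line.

LF mapping: 4 12 17 18 7 10 8 19 13 1 11 2 0 15 9 5 3 14 6 16
Walk LF starting at row 12, prepending L[row]:
  step 1: row=12, L[12]='$', prepend. Next row=LF[12]=0
  step 2: row=0, L[0]='c', prepend. Next row=LF[0]=4
  step 3: row=4, L[4]='e', prepend. Next row=LF[4]=7
  step 4: row=7, L[7]='j', prepend. Next row=LF[7]=19
  step 5: row=19, L[19]='h', prepend. Next row=LF[19]=16
  step 6: row=16, L[16]='b', prepend. Next row=LF[16]=3
  step 7: row=3, L[3]='j', prepend. Next row=LF[3]=18
  step 8: row=18, L[18]='d', prepend. Next row=LF[18]=6
  step 9: row=6, L[6]='e', prepend. Next row=LF[6]=8
  step 10: row=8, L[8]='g', prepend. Next row=LF[8]=13
  step 11: row=13, L[13]='h', prepend. Next row=LF[13]=15
  step 12: row=15, L[15]='d', prepend. Next row=LF[15]=5
  step 13: row=5, L[5]='f', prepend. Next row=LF[5]=10
  step 14: row=10, L[10]='f', prepend. Next row=LF[10]=11
  step 15: row=11, L[11]='a', prepend. Next row=LF[11]=2
  step 16: row=2, L[2]='i', prepend. Next row=LF[2]=17
  step 17: row=17, L[17]='g', prepend. Next row=LF[17]=14
  step 18: row=14, L[14]='e', prepend. Next row=LF[14]=9
  step 19: row=9, L[9]='a', prepend. Next row=LF[9]=1
  step 20: row=1, L[1]='g', prepend. Next row=LF[1]=12
Reversed output: gaegiaffdhgedjbhjec$

Answer: gaegiaffdhgedjbhjec$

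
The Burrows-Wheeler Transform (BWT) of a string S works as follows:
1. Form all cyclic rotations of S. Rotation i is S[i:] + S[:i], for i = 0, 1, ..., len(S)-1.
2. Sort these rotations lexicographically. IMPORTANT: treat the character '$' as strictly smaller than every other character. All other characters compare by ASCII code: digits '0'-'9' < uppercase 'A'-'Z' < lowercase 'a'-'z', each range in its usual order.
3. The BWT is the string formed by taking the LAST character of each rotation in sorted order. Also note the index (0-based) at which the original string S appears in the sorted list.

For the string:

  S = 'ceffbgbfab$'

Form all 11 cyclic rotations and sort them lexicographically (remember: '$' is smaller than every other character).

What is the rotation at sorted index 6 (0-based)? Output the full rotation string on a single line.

Answer: effbgbfab$c

Derivation:
All 11 rotations (rotation i = S[i:]+S[:i]):
  rot[0] = ceffbgbfab$
  rot[1] = effbgbfab$c
  rot[2] = ffbgbfab$ce
  rot[3] = fbgbfab$cef
  rot[4] = bgbfab$ceff
  rot[5] = gbfab$ceffb
  rot[6] = bfab$ceffbg
  rot[7] = fab$ceffbgb
  rot[8] = ab$ceffbgbf
  rot[9] = b$ceffbgbfa
  rot[10] = $ceffbgbfab
Sorted (with $ < everything):
  sorted[0] = $ceffbgbfab
  sorted[1] = ab$ceffbgbf
  sorted[2] = b$ceffbgbfa
  sorted[3] = bfab$ceffbg
  sorted[4] = bgbfab$ceff
  sorted[5] = ceffbgbfab$
  sorted[6] = effbgbfab$c
  sorted[7] = fab$ceffbgb
  sorted[8] = fbgbfab$cef
  sorted[9] = ffbgbfab$ce
  sorted[10] = gbfab$ceffb
sorted[6] = effbgbfab$c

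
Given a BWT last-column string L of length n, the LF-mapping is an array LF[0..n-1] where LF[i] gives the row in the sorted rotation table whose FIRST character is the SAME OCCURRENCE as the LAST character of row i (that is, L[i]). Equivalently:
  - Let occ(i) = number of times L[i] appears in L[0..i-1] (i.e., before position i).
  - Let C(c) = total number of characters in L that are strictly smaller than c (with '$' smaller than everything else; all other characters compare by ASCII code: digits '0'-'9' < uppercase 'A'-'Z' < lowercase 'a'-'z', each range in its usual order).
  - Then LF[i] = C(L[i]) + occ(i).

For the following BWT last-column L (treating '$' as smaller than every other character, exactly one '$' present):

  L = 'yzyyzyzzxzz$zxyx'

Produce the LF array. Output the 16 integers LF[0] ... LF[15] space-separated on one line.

Answer: 4 9 5 6 10 7 11 12 1 13 14 0 15 2 8 3

Derivation:
Char counts: '$':1, 'x':3, 'y':5, 'z':7
C (first-col start): C('$')=0, C('x')=1, C('y')=4, C('z')=9
L[0]='y': occ=0, LF[0]=C('y')+0=4+0=4
L[1]='z': occ=0, LF[1]=C('z')+0=9+0=9
L[2]='y': occ=1, LF[2]=C('y')+1=4+1=5
L[3]='y': occ=2, LF[3]=C('y')+2=4+2=6
L[4]='z': occ=1, LF[4]=C('z')+1=9+1=10
L[5]='y': occ=3, LF[5]=C('y')+3=4+3=7
L[6]='z': occ=2, LF[6]=C('z')+2=9+2=11
L[7]='z': occ=3, LF[7]=C('z')+3=9+3=12
L[8]='x': occ=0, LF[8]=C('x')+0=1+0=1
L[9]='z': occ=4, LF[9]=C('z')+4=9+4=13
L[10]='z': occ=5, LF[10]=C('z')+5=9+5=14
L[11]='$': occ=0, LF[11]=C('$')+0=0+0=0
L[12]='z': occ=6, LF[12]=C('z')+6=9+6=15
L[13]='x': occ=1, LF[13]=C('x')+1=1+1=2
L[14]='y': occ=4, LF[14]=C('y')+4=4+4=8
L[15]='x': occ=2, LF[15]=C('x')+2=1+2=3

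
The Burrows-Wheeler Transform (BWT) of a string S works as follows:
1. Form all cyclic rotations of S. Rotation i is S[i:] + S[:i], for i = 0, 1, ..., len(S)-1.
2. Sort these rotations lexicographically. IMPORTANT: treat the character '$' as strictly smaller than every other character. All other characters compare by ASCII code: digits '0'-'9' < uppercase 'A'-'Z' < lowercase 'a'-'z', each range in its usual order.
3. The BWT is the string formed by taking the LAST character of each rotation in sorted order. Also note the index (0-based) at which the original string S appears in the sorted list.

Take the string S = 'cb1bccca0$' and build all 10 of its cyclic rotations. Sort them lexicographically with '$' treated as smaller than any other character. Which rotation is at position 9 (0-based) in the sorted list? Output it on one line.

All 10 rotations (rotation i = S[i:]+S[:i]):
  rot[0] = cb1bccca0$
  rot[1] = b1bccca0$c
  rot[2] = 1bccca0$cb
  rot[3] = bccca0$cb1
  rot[4] = ccca0$cb1b
  rot[5] = cca0$cb1bc
  rot[6] = ca0$cb1bcc
  rot[7] = a0$cb1bccc
  rot[8] = 0$cb1bccca
  rot[9] = $cb1bccca0
Sorted (with $ < everything):
  sorted[0] = $cb1bccca0
  sorted[1] = 0$cb1bccca
  sorted[2] = 1bccca0$cb
  sorted[3] = a0$cb1bccc
  sorted[4] = b1bccca0$c
  sorted[5] = bccca0$cb1
  sorted[6] = ca0$cb1bcc
  sorted[7] = cb1bccca0$
  sorted[8] = cca0$cb1bc
  sorted[9] = ccca0$cb1b
sorted[9] = ccca0$cb1b

Answer: ccca0$cb1b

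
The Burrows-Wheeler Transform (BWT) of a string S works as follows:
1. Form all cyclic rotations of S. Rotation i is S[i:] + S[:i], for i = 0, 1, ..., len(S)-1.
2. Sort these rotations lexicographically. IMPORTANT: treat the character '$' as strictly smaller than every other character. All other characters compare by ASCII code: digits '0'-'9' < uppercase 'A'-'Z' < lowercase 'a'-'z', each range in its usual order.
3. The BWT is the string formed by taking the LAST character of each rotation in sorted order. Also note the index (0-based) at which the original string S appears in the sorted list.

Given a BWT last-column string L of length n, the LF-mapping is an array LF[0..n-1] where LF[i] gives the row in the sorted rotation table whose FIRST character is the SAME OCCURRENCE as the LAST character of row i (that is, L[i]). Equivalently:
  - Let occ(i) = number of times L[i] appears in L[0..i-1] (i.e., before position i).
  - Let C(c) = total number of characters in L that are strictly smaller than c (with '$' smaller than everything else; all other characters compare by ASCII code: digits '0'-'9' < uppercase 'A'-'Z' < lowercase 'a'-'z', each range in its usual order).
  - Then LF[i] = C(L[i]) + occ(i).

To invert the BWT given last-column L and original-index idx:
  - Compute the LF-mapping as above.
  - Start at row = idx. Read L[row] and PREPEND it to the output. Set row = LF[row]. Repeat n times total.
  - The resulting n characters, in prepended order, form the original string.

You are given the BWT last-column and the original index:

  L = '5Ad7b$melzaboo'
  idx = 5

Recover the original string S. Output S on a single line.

Answer: bamboozled7A5$

Derivation:
LF mapping: 1 3 7 2 5 0 10 8 9 13 4 6 11 12
Walk LF starting at row 5, prepending L[row]:
  step 1: row=5, L[5]='$', prepend. Next row=LF[5]=0
  step 2: row=0, L[0]='5', prepend. Next row=LF[0]=1
  step 3: row=1, L[1]='A', prepend. Next row=LF[1]=3
  step 4: row=3, L[3]='7', prepend. Next row=LF[3]=2
  step 5: row=2, L[2]='d', prepend. Next row=LF[2]=7
  step 6: row=7, L[7]='e', prepend. Next row=LF[7]=8
  step 7: row=8, L[8]='l', prepend. Next row=LF[8]=9
  step 8: row=9, L[9]='z', prepend. Next row=LF[9]=13
  step 9: row=13, L[13]='o', prepend. Next row=LF[13]=12
  step 10: row=12, L[12]='o', prepend. Next row=LF[12]=11
  step 11: row=11, L[11]='b', prepend. Next row=LF[11]=6
  step 12: row=6, L[6]='m', prepend. Next row=LF[6]=10
  step 13: row=10, L[10]='a', prepend. Next row=LF[10]=4
  step 14: row=4, L[4]='b', prepend. Next row=LF[4]=5
Reversed output: bamboozled7A5$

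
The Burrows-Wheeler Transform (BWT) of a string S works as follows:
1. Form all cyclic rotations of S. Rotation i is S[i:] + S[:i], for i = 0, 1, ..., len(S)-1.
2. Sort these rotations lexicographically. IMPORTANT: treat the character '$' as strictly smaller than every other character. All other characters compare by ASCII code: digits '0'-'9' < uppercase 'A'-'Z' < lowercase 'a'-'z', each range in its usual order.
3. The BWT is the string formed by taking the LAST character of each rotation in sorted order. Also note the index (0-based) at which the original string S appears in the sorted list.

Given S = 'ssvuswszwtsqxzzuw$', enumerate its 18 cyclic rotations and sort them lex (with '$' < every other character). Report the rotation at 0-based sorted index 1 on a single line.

Answer: qxzzuw$ssvuswszwts

Derivation:
All 18 rotations (rotation i = S[i:]+S[:i]):
  rot[0] = ssvuswszwtsqxzzuw$
  rot[1] = svuswszwtsqxzzuw$s
  rot[2] = vuswszwtsqxzzuw$ss
  rot[3] = uswszwtsqxzzuw$ssv
  rot[4] = swszwtsqxzzuw$ssvu
  rot[5] = wszwtsqxzzuw$ssvus
  rot[6] = szwtsqxzzuw$ssvusw
  rot[7] = zwtsqxzzuw$ssvusws
  rot[8] = wtsqxzzuw$ssvuswsz
  rot[9] = tsqxzzuw$ssvuswszw
  rot[10] = sqxzzuw$ssvuswszwt
  rot[11] = qxzzuw$ssvuswszwts
  rot[12] = xzzuw$ssvuswszwtsq
  rot[13] = zzuw$ssvuswszwtsqx
  rot[14] = zuw$ssvuswszwtsqxz
  rot[15] = uw$ssvuswszwtsqxzz
  rot[16] = w$ssvuswszwtsqxzzu
  rot[17] = $ssvuswszwtsqxzzuw
Sorted (with $ < everything):
  sorted[0] = $ssvuswszwtsqxzzuw
  sorted[1] = qxzzuw$ssvuswszwts
  sorted[2] = sqxzzuw$ssvuswszwt
  sorted[3] = ssvuswszwtsqxzzuw$
  sorted[4] = svuswszwtsqxzzuw$s
  sorted[5] = swszwtsqxzzuw$ssvu
  sorted[6] = szwtsqxzzuw$ssvusw
  sorted[7] = tsqxzzuw$ssvuswszw
  sorted[8] = uswszwtsqxzzuw$ssv
  sorted[9] = uw$ssvuswszwtsqxzz
  sorted[10] = vuswszwtsqxzzuw$ss
  sorted[11] = w$ssvuswszwtsqxzzu
  sorted[12] = wszwtsqxzzuw$ssvus
  sorted[13] = wtsqxzzuw$ssvuswsz
  sorted[14] = xzzuw$ssvuswszwtsq
  sorted[15] = zuw$ssvuswszwtsqxz
  sorted[16] = zwtsqxzzuw$ssvusws
  sorted[17] = zzuw$ssvuswszwtsqx
sorted[1] = qxzzuw$ssvuswszwts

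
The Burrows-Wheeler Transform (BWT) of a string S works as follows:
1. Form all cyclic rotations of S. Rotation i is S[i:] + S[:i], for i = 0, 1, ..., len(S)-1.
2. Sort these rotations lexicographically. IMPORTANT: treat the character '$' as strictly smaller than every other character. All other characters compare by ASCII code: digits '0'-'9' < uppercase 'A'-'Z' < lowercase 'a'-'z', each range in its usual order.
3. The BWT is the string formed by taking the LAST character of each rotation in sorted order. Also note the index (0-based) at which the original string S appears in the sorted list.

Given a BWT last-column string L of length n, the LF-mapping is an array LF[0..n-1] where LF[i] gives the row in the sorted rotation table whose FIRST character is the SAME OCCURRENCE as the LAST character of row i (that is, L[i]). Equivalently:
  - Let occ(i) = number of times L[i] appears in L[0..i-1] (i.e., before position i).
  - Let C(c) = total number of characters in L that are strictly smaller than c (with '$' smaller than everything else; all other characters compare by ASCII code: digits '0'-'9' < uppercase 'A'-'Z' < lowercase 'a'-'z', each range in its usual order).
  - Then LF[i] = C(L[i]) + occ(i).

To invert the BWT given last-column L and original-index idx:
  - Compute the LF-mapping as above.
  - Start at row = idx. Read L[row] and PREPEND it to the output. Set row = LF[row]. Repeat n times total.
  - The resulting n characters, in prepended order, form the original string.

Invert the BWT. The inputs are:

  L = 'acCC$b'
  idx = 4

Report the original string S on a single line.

LF mapping: 3 5 1 2 0 4
Walk LF starting at row 4, prepending L[row]:
  step 1: row=4, L[4]='$', prepend. Next row=LF[4]=0
  step 2: row=0, L[0]='a', prepend. Next row=LF[0]=3
  step 3: row=3, L[3]='C', prepend. Next row=LF[3]=2
  step 4: row=2, L[2]='C', prepend. Next row=LF[2]=1
  step 5: row=1, L[1]='c', prepend. Next row=LF[1]=5
  step 6: row=5, L[5]='b', prepend. Next row=LF[5]=4
Reversed output: bcCCa$

Answer: bcCCa$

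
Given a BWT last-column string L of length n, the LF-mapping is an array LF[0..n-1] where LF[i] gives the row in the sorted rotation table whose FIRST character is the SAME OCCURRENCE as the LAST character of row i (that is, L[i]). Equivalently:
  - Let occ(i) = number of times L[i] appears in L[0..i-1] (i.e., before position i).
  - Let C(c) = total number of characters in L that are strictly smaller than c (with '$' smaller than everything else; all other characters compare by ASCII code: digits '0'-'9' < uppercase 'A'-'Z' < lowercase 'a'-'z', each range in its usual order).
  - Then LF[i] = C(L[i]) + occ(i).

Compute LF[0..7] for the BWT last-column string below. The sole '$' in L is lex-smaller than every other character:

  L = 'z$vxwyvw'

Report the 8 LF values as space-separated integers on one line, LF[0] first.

Answer: 7 0 1 5 3 6 2 4

Derivation:
Char counts: '$':1, 'v':2, 'w':2, 'x':1, 'y':1, 'z':1
C (first-col start): C('$')=0, C('v')=1, C('w')=3, C('x')=5, C('y')=6, C('z')=7
L[0]='z': occ=0, LF[0]=C('z')+0=7+0=7
L[1]='$': occ=0, LF[1]=C('$')+0=0+0=0
L[2]='v': occ=0, LF[2]=C('v')+0=1+0=1
L[3]='x': occ=0, LF[3]=C('x')+0=5+0=5
L[4]='w': occ=0, LF[4]=C('w')+0=3+0=3
L[5]='y': occ=0, LF[5]=C('y')+0=6+0=6
L[6]='v': occ=1, LF[6]=C('v')+1=1+1=2
L[7]='w': occ=1, LF[7]=C('w')+1=3+1=4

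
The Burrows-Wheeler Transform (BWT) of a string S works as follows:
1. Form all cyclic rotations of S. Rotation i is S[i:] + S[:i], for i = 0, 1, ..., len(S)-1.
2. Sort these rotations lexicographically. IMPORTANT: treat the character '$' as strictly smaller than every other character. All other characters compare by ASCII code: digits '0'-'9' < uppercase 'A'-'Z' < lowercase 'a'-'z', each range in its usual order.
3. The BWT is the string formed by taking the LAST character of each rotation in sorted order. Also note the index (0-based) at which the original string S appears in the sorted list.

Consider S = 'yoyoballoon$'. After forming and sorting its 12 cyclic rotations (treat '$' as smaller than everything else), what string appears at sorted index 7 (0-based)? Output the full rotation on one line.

Answer: on$yoyoballo

Derivation:
All 12 rotations (rotation i = S[i:]+S[:i]):
  rot[0] = yoyoballoon$
  rot[1] = oyoballoon$y
  rot[2] = yoballoon$yo
  rot[3] = oballoon$yoy
  rot[4] = balloon$yoyo
  rot[5] = alloon$yoyob
  rot[6] = lloon$yoyoba
  rot[7] = loon$yoyobal
  rot[8] = oon$yoyoball
  rot[9] = on$yoyoballo
  rot[10] = n$yoyoballoo
  rot[11] = $yoyoballoon
Sorted (with $ < everything):
  sorted[0] = $yoyoballoon
  sorted[1] = alloon$yoyob
  sorted[2] = balloon$yoyo
  sorted[3] = lloon$yoyoba
  sorted[4] = loon$yoyobal
  sorted[5] = n$yoyoballoo
  sorted[6] = oballoon$yoy
  sorted[7] = on$yoyoballo
  sorted[8] = oon$yoyoball
  sorted[9] = oyoballoon$y
  sorted[10] = yoballoon$yo
  sorted[11] = yoyoballoon$
sorted[7] = on$yoyoballo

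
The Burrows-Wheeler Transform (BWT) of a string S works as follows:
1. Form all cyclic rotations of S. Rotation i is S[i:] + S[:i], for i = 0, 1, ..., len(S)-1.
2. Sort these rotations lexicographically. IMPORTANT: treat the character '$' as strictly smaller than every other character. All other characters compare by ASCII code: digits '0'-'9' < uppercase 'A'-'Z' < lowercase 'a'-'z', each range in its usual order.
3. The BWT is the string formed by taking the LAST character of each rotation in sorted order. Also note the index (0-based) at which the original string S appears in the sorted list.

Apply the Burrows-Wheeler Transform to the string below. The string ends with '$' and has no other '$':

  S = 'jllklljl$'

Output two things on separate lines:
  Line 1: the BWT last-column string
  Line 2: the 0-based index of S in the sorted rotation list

Answer: ll$ljllkj
2

Derivation:
All 9 rotations (rotation i = S[i:]+S[:i]):
  rot[0] = jllklljl$
  rot[1] = llklljl$j
  rot[2] = lklljl$jl
  rot[3] = klljl$jll
  rot[4] = lljl$jllk
  rot[5] = ljl$jllkl
  rot[6] = jl$jllkll
  rot[7] = l$jllkllj
  rot[8] = $jllklljl
Sorted (with $ < everything):
  sorted[0] = $jllklljl  (last char: 'l')
  sorted[1] = jl$jllkll  (last char: 'l')
  sorted[2] = jllklljl$  (last char: '$')
  sorted[3] = klljl$jll  (last char: 'l')
  sorted[4] = l$jllkllj  (last char: 'j')
  sorted[5] = ljl$jllkl  (last char: 'l')
  sorted[6] = lklljl$jl  (last char: 'l')
  sorted[7] = lljl$jllk  (last char: 'k')
  sorted[8] = llklljl$j  (last char: 'j')
Last column: ll$ljllkj
Original string S is at sorted index 2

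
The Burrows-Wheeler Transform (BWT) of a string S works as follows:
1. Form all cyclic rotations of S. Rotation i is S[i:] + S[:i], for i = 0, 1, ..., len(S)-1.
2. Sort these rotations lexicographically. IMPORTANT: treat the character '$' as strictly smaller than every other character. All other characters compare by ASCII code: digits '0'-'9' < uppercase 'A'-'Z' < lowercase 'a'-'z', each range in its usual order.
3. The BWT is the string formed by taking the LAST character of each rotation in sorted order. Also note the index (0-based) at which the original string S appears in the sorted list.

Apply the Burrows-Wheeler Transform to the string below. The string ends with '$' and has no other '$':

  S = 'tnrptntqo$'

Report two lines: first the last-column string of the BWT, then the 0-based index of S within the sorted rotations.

All 10 rotations (rotation i = S[i:]+S[:i]):
  rot[0] = tnrptntqo$
  rot[1] = nrptntqo$t
  rot[2] = rptntqo$tn
  rot[3] = ptntqo$tnr
  rot[4] = tntqo$tnrp
  rot[5] = ntqo$tnrpt
  rot[6] = tqo$tnrptn
  rot[7] = qo$tnrptnt
  rot[8] = o$tnrptntq
  rot[9] = $tnrptntqo
Sorted (with $ < everything):
  sorted[0] = $tnrptntqo  (last char: 'o')
  sorted[1] = nrptntqo$t  (last char: 't')
  sorted[2] = ntqo$tnrpt  (last char: 't')
  sorted[3] = o$tnrptntq  (last char: 'q')
  sorted[4] = ptntqo$tnr  (last char: 'r')
  sorted[5] = qo$tnrptnt  (last char: 't')
  sorted[6] = rptntqo$tn  (last char: 'n')
  sorted[7] = tnrptntqo$  (last char: '$')
  sorted[8] = tntqo$tnrp  (last char: 'p')
  sorted[9] = tqo$tnrptn  (last char: 'n')
Last column: ottqrtn$pn
Original string S is at sorted index 7

Answer: ottqrtn$pn
7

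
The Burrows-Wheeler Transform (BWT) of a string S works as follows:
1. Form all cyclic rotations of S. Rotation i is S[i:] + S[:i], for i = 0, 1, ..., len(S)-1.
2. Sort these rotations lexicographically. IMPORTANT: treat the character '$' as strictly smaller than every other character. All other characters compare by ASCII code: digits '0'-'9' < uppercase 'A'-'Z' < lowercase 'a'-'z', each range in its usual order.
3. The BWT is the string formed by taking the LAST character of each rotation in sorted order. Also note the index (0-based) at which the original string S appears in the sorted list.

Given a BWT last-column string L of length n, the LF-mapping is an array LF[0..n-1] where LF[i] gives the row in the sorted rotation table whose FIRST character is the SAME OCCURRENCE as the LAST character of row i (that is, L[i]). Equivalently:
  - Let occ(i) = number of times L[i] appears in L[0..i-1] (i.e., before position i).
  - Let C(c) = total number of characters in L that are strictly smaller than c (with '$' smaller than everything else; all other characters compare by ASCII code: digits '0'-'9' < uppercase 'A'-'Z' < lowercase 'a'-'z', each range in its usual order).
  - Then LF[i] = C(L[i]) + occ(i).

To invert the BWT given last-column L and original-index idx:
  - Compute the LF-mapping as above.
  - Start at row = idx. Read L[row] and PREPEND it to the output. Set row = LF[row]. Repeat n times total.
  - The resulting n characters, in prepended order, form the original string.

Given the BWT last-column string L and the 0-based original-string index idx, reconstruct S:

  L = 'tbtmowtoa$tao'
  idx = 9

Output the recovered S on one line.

LF mapping: 8 3 9 4 5 12 10 6 1 0 11 2 7
Walk LF starting at row 9, prepending L[row]:
  step 1: row=9, L[9]='$', prepend. Next row=LF[9]=0
  step 2: row=0, L[0]='t', prepend. Next row=LF[0]=8
  step 3: row=8, L[8]='a', prepend. Next row=LF[8]=1
  step 4: row=1, L[1]='b', prepend. Next row=LF[1]=3
  step 5: row=3, L[3]='m', prepend. Next row=LF[3]=4
  step 6: row=4, L[4]='o', prepend. Next row=LF[4]=5
  step 7: row=5, L[5]='w', prepend. Next row=LF[5]=12
  step 8: row=12, L[12]='o', prepend. Next row=LF[12]=7
  step 9: row=7, L[7]='o', prepend. Next row=LF[7]=6
  step 10: row=6, L[6]='t', prepend. Next row=LF[6]=10
  step 11: row=10, L[10]='t', prepend. Next row=LF[10]=11
  step 12: row=11, L[11]='a', prepend. Next row=LF[11]=2
  step 13: row=2, L[2]='t', prepend. Next row=LF[2]=9
Reversed output: tattoowombat$

Answer: tattoowombat$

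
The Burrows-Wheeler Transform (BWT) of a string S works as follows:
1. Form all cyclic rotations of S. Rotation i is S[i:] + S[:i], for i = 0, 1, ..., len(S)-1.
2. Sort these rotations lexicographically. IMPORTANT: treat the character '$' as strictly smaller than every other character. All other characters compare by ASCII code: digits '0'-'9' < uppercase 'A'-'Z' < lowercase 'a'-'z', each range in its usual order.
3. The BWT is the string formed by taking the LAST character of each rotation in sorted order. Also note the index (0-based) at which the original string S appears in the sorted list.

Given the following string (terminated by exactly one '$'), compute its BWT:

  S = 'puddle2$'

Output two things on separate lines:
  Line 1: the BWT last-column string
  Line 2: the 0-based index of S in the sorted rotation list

All 8 rotations (rotation i = S[i:]+S[:i]):
  rot[0] = puddle2$
  rot[1] = uddle2$p
  rot[2] = ddle2$pu
  rot[3] = dle2$pud
  rot[4] = le2$pudd
  rot[5] = e2$puddl
  rot[6] = 2$puddle
  rot[7] = $puddle2
Sorted (with $ < everything):
  sorted[0] = $puddle2  (last char: '2')
  sorted[1] = 2$puddle  (last char: 'e')
  sorted[2] = ddle2$pu  (last char: 'u')
  sorted[3] = dle2$pud  (last char: 'd')
  sorted[4] = e2$puddl  (last char: 'l')
  sorted[5] = le2$pudd  (last char: 'd')
  sorted[6] = puddle2$  (last char: '$')
  sorted[7] = uddle2$p  (last char: 'p')
Last column: 2eudld$p
Original string S is at sorted index 6

Answer: 2eudld$p
6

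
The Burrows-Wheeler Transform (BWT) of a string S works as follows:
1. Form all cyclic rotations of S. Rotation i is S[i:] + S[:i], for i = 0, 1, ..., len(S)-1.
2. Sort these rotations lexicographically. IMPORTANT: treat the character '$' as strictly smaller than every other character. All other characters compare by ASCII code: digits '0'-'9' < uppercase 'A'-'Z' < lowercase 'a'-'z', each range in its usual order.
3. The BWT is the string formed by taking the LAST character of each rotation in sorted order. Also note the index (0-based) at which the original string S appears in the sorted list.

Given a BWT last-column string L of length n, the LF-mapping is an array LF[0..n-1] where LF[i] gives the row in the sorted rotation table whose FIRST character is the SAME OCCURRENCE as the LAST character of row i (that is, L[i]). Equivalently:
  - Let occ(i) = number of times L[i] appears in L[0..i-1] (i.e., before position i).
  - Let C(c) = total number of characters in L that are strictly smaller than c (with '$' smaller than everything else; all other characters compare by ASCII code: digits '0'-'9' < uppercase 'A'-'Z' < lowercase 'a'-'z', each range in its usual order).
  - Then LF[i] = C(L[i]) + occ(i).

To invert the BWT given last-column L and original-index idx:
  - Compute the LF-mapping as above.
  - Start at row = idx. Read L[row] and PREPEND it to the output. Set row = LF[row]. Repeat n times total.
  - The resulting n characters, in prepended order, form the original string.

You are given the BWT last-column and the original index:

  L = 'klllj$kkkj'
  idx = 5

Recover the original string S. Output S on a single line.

LF mapping: 3 7 8 9 1 0 4 5 6 2
Walk LF starting at row 5, prepending L[row]:
  step 1: row=5, L[5]='$', prepend. Next row=LF[5]=0
  step 2: row=0, L[0]='k', prepend. Next row=LF[0]=3
  step 3: row=3, L[3]='l', prepend. Next row=LF[3]=9
  step 4: row=9, L[9]='j', prepend. Next row=LF[9]=2
  step 5: row=2, L[2]='l', prepend. Next row=LF[2]=8
  step 6: row=8, L[8]='k', prepend. Next row=LF[8]=6
  step 7: row=6, L[6]='k', prepend. Next row=LF[6]=4
  step 8: row=4, L[4]='j', prepend. Next row=LF[4]=1
  step 9: row=1, L[1]='l', prepend. Next row=LF[1]=7
  step 10: row=7, L[7]='k', prepend. Next row=LF[7]=5
Reversed output: kljkkljlk$

Answer: kljkkljlk$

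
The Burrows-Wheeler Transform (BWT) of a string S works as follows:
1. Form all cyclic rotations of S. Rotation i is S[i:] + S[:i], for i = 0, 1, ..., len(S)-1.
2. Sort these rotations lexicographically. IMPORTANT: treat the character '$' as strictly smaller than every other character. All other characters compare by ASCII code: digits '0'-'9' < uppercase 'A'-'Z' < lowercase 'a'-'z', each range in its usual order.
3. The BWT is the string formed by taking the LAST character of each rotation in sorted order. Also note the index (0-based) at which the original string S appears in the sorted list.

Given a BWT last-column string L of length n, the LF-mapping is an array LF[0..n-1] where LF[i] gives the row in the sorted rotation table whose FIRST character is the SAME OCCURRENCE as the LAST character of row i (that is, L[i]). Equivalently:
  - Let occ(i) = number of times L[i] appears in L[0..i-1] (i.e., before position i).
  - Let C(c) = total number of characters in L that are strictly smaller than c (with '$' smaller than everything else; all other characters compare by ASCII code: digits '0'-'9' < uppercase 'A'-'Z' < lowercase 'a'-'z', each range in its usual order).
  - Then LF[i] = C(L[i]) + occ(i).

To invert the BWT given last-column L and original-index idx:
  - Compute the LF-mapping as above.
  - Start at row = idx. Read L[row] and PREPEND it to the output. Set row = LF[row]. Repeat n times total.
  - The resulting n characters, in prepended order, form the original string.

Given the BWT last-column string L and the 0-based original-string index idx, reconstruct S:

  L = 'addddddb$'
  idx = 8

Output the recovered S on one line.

Answer: dddbddda$

Derivation:
LF mapping: 1 3 4 5 6 7 8 2 0
Walk LF starting at row 8, prepending L[row]:
  step 1: row=8, L[8]='$', prepend. Next row=LF[8]=0
  step 2: row=0, L[0]='a', prepend. Next row=LF[0]=1
  step 3: row=1, L[1]='d', prepend. Next row=LF[1]=3
  step 4: row=3, L[3]='d', prepend. Next row=LF[3]=5
  step 5: row=5, L[5]='d', prepend. Next row=LF[5]=7
  step 6: row=7, L[7]='b', prepend. Next row=LF[7]=2
  step 7: row=2, L[2]='d', prepend. Next row=LF[2]=4
  step 8: row=4, L[4]='d', prepend. Next row=LF[4]=6
  step 9: row=6, L[6]='d', prepend. Next row=LF[6]=8
Reversed output: dddbddda$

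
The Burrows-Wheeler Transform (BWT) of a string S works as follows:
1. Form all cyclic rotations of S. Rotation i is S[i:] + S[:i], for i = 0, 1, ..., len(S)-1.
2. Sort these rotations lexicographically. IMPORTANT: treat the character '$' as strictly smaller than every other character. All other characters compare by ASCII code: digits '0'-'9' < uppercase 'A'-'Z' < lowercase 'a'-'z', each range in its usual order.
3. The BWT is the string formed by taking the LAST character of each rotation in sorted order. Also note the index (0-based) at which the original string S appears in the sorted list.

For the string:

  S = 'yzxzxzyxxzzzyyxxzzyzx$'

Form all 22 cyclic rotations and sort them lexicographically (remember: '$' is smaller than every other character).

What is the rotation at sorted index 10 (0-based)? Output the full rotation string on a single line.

All 22 rotations (rotation i = S[i:]+S[:i]):
  rot[0] = yzxzxzyxxzzzyyxxzzyzx$
  rot[1] = zxzxzyxxzzzyyxxzzyzx$y
  rot[2] = xzxzyxxzzzyyxxzzyzx$yz
  rot[3] = zxzyxxzzzyyxxzzyzx$yzx
  rot[4] = xzyxxzzzyyxxzzyzx$yzxz
  rot[5] = zyxxzzzyyxxzzyzx$yzxzx
  rot[6] = yxxzzzyyxxzzyzx$yzxzxz
  rot[7] = xxzzzyyxxzzyzx$yzxzxzy
  rot[8] = xzzzyyxxzzyzx$yzxzxzyx
  rot[9] = zzzyyxxzzyzx$yzxzxzyxx
  rot[10] = zzyyxxzzyzx$yzxzxzyxxz
  rot[11] = zyyxxzzyzx$yzxzxzyxxzz
  rot[12] = yyxxzzyzx$yzxzxzyxxzzz
  rot[13] = yxxzzyzx$yzxzxzyxxzzzy
  rot[14] = xxzzyzx$yzxzxzyxxzzzyy
  rot[15] = xzzyzx$yzxzxzyxxzzzyyx
  rot[16] = zzyzx$yzxzxzyxxzzzyyxx
  rot[17] = zyzx$yzxzxzyxxzzzyyxxz
  rot[18] = yzx$yzxzxzyxxzzzyyxxzz
  rot[19] = zx$yzxzxzyxxzzzyyxxzzy
  rot[20] = x$yzxzxzyxxzzzyyxxzzyz
  rot[21] = $yzxzxzyxxzzzyyxxzzyzx
Sorted (with $ < everything):
  sorted[0] = $yzxzxzyxxzzzyyxxzzyzx
  sorted[1] = x$yzxzxzyxxzzzyyxxzzyz
  sorted[2] = xxzzyzx$yzxzxzyxxzzzyy
  sorted[3] = xxzzzyyxxzzyzx$yzxzxzy
  sorted[4] = xzxzyxxzzzyyxxzzyzx$yz
  sorted[5] = xzyxxzzzyyxxzzyzx$yzxz
  sorted[6] = xzzyzx$yzxzxzyxxzzzyyx
  sorted[7] = xzzzyyxxzzyzx$yzxzxzyx
  sorted[8] = yxxzzyzx$yzxzxzyxxzzzy
  sorted[9] = yxxzzzyyxxzzyzx$yzxzxz
  sorted[10] = yyxxzzyzx$yzxzxzyxxzzz
  sorted[11] = yzx$yzxzxzyxxzzzyyxxzz
  sorted[12] = yzxzxzyxxzzzyyxxzzyzx$
  sorted[13] = zx$yzxzxzyxxzzzyyxxzzy
  sorted[14] = zxzxzyxxzzzyyxxzzyzx$y
  sorted[15] = zxzyxxzzzyyxxzzyzx$yzx
  sorted[16] = zyxxzzzyyxxzzyzx$yzxzx
  sorted[17] = zyyxxzzyzx$yzxzxzyxxzz
  sorted[18] = zyzx$yzxzxzyxxzzzyyxxz
  sorted[19] = zzyyxxzzyzx$yzxzxzyxxz
  sorted[20] = zzyzx$yzxzxzyxxzzzyyxx
  sorted[21] = zzzyyxxzzyzx$yzxzxzyxx
sorted[10] = yyxxzzyzx$yzxzxzyxxzzz

Answer: yyxxzzyzx$yzxzxzyxxzzz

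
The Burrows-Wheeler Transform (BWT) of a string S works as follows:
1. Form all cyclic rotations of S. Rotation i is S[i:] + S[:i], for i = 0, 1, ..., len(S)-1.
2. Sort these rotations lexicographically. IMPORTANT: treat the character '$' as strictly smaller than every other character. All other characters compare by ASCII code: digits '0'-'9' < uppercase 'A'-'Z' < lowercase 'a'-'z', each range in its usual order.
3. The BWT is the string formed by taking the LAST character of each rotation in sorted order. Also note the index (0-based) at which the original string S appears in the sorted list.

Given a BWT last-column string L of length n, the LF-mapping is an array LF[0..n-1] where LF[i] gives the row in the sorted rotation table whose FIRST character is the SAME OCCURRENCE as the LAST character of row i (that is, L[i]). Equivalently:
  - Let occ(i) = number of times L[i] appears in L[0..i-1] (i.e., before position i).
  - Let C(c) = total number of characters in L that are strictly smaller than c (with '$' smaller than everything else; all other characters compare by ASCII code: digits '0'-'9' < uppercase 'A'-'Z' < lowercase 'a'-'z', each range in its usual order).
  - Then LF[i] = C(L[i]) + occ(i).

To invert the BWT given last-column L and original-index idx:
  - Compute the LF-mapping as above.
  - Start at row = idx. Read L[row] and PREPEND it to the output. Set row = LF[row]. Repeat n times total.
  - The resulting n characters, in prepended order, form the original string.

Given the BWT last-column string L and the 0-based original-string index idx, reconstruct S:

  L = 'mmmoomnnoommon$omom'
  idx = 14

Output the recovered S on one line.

Answer: omooonmnommnmoommm$

Derivation:
LF mapping: 1 2 3 12 13 4 9 10 14 15 5 6 16 11 0 17 7 18 8
Walk LF starting at row 14, prepending L[row]:
  step 1: row=14, L[14]='$', prepend. Next row=LF[14]=0
  step 2: row=0, L[0]='m', prepend. Next row=LF[0]=1
  step 3: row=1, L[1]='m', prepend. Next row=LF[1]=2
  step 4: row=2, L[2]='m', prepend. Next row=LF[2]=3
  step 5: row=3, L[3]='o', prepend. Next row=LF[3]=12
  step 6: row=12, L[12]='o', prepend. Next row=LF[12]=16
  step 7: row=16, L[16]='m', prepend. Next row=LF[16]=7
  step 8: row=7, L[7]='n', prepend. Next row=LF[7]=10
  step 9: row=10, L[10]='m', prepend. Next row=LF[10]=5
  step 10: row=5, L[5]='m', prepend. Next row=LF[5]=4
  step 11: row=4, L[4]='o', prepend. Next row=LF[4]=13
  step 12: row=13, L[13]='n', prepend. Next row=LF[13]=11
  step 13: row=11, L[11]='m', prepend. Next row=LF[11]=6
  step 14: row=6, L[6]='n', prepend. Next row=LF[6]=9
  step 15: row=9, L[9]='o', prepend. Next row=LF[9]=15
  step 16: row=15, L[15]='o', prepend. Next row=LF[15]=17
  step 17: row=17, L[17]='o', prepend. Next row=LF[17]=18
  step 18: row=18, L[18]='m', prepend. Next row=LF[18]=8
  step 19: row=8, L[8]='o', prepend. Next row=LF[8]=14
Reversed output: omooonmnommnmoommm$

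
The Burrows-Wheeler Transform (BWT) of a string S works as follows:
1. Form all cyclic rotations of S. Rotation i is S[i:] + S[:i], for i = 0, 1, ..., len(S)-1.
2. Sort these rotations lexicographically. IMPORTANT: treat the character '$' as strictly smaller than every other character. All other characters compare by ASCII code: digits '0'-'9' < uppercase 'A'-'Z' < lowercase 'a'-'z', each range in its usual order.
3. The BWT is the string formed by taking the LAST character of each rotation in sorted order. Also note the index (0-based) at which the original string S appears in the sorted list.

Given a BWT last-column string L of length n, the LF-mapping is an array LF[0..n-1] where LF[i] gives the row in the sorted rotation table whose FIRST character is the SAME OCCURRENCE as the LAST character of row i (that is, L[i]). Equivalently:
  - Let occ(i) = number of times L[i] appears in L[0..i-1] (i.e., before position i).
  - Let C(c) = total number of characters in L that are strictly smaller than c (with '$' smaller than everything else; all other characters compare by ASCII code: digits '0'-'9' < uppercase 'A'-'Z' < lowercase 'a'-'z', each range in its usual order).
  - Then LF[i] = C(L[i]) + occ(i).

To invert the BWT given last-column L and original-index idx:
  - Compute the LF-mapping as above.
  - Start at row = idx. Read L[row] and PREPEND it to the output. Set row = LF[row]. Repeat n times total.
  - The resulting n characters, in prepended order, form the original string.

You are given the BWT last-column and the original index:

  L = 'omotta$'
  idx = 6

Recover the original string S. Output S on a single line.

LF mapping: 3 2 4 5 6 1 0
Walk LF starting at row 6, prepending L[row]:
  step 1: row=6, L[6]='$', prepend. Next row=LF[6]=0
  step 2: row=0, L[0]='o', prepend. Next row=LF[0]=3
  step 3: row=3, L[3]='t', prepend. Next row=LF[3]=5
  step 4: row=5, L[5]='a', prepend. Next row=LF[5]=1
  step 5: row=1, L[1]='m', prepend. Next row=LF[1]=2
  step 6: row=2, L[2]='o', prepend. Next row=LF[2]=4
  step 7: row=4, L[4]='t', prepend. Next row=LF[4]=6
Reversed output: tomato$

Answer: tomato$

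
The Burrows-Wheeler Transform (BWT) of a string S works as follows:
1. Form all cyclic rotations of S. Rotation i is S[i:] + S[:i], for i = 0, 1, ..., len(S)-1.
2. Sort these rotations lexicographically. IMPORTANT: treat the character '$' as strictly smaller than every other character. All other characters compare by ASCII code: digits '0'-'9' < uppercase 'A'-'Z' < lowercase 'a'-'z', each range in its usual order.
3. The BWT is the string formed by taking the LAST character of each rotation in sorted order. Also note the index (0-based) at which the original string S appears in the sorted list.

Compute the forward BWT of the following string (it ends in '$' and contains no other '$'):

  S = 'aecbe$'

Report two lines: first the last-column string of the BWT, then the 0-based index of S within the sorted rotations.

Answer: e$ceba
1

Derivation:
All 6 rotations (rotation i = S[i:]+S[:i]):
  rot[0] = aecbe$
  rot[1] = ecbe$a
  rot[2] = cbe$ae
  rot[3] = be$aec
  rot[4] = e$aecb
  rot[5] = $aecbe
Sorted (with $ < everything):
  sorted[0] = $aecbe  (last char: 'e')
  sorted[1] = aecbe$  (last char: '$')
  sorted[2] = be$aec  (last char: 'c')
  sorted[3] = cbe$ae  (last char: 'e')
  sorted[4] = e$aecb  (last char: 'b')
  sorted[5] = ecbe$a  (last char: 'a')
Last column: e$ceba
Original string S is at sorted index 1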